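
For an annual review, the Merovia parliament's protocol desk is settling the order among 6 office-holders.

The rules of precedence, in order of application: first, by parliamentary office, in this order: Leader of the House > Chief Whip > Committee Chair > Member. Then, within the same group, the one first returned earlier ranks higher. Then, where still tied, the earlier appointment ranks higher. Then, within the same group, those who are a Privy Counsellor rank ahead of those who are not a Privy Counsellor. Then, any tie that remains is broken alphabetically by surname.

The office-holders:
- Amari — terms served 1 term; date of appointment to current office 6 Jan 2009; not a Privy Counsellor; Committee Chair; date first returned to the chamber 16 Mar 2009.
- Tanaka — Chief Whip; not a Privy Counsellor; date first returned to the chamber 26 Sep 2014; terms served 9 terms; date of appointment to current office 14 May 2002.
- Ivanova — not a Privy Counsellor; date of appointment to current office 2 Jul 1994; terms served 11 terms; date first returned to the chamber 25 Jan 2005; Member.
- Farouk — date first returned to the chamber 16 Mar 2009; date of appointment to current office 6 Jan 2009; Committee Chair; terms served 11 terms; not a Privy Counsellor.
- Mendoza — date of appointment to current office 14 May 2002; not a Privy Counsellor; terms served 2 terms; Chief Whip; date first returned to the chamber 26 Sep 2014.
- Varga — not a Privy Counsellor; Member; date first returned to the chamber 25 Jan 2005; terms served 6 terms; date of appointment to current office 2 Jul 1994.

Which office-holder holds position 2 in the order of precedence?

Tanaka

By parliamentary office: Mendoza and Tanaka (Chief Whip); then Amari and Farouk (Committee Chair); then Ivanova and Varga (Member).
Mendoza and Tanaka both have date first returned to the chamber 26 Sep 2014, so the next rule applies.
Mendoza and Tanaka both have date of appointment to current office 14 May 2002, so the next rule applies.
Mendoza and Tanaka are each not a Privy Counsellor, so the next rule applies.
Among Mendoza and Tanaka, alphabetically by surname: Mendoza before Tanaka.
Amari and Farouk both have date first returned to the chamber 16 Mar 2009, so the next rule applies.
Amari and Farouk both have date of appointment to current office 6 Jan 2009, so the next rule applies.
Amari and Farouk are each not a Privy Counsellor, so the next rule applies.
Among Amari and Farouk, alphabetically by surname: Amari before Farouk.
Ivanova and Varga both have date first returned to the chamber 25 Jan 2005, so the next rule applies.
Ivanova and Varga both have date of appointment to current office 2 Jul 1994, so the next rule applies.
Ivanova and Varga are each not a Privy Counsellor, so the next rule applies.
Among Ivanova and Varga, alphabetically by surname: Ivanova before Varga.
Order: Mendoza, Tanaka, Amari, Farouk, Ivanova, Varga.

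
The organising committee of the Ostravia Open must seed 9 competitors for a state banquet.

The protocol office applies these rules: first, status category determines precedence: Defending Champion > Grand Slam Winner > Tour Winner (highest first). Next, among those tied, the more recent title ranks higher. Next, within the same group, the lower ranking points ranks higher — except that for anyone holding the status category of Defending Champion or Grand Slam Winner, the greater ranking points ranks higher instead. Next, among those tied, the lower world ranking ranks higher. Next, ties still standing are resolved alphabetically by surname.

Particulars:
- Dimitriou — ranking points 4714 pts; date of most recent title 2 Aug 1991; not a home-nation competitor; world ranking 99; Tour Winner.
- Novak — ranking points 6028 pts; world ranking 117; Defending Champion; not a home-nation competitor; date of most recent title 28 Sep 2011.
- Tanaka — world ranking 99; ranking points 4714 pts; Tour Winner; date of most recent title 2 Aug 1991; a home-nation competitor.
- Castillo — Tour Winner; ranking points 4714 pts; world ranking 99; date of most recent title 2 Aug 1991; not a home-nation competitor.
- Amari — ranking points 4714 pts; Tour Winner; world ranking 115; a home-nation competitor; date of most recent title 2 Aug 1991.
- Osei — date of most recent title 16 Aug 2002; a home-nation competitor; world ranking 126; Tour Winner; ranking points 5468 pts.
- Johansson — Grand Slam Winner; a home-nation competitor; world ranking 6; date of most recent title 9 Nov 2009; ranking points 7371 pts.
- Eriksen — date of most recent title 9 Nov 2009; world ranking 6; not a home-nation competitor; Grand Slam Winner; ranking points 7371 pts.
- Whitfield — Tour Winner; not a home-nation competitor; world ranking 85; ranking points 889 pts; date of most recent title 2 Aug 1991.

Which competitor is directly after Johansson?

Osei

By status category: Novak (Defending Champion); then Eriksen and Johansson (Grand Slam Winner); then Osei, Whitfield, Castillo, Dimitriou, Tanaka and Amari (Tour Winner).
Eriksen and Johansson both have date of most recent title 9 Nov 2009, so the next rule applies.
Eriksen and Johansson both have ranking points 7371 pts, so the next rule applies.
Eriksen and Johansson both have world ranking 6, so the next rule applies.
Among Eriksen and Johansson, alphabetically by surname: Eriksen before Johansson.
Among Osei, Whitfield, Castillo, Dimitriou, Tanaka and Amari, by date of most recent title (later first): Osei (16 Aug 2002) before Whitfield, Castillo, Dimitriou, Tanaka and Amari (2 Aug 1991).
Among Whitfield, Castillo, Dimitriou, Tanaka and Amari, by ranking points (lower first): Whitfield (889 pts) before Castillo, Dimitriou, Tanaka and Amari (4714 pts).
Among Castillo, Dimitriou, Tanaka and Amari, by world ranking (lower first): Castillo, Dimitriou and Tanaka (99) before Amari (115).
Among Castillo, Dimitriou and Tanaka, alphabetically by surname: Castillo before Dimitriou before Tanaka.
Order: Novak, Eriksen, Johansson, Osei, Whitfield, Castillo, Dimitriou, Tanaka, Amari.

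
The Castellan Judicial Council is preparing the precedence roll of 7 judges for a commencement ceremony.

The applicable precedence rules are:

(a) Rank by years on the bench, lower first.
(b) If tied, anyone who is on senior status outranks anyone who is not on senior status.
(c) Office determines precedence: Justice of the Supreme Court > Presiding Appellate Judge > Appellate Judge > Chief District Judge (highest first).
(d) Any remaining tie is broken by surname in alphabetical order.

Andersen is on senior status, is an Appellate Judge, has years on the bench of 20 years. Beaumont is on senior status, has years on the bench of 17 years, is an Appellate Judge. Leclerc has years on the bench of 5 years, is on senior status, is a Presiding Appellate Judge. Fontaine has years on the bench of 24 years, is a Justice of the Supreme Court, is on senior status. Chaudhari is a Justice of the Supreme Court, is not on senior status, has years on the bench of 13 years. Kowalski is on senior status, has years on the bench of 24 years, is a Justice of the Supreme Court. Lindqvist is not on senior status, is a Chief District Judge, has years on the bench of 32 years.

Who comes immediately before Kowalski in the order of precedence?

By years on the bench (lower first): Leclerc (5 years); then Chaudhari (13 years); then Beaumont (17 years); then Andersen (20 years); then Fontaine and Kowalski (both 24 years); then Lindqvist (32 years).
Fontaine and Kowalski are each on senior status, so the next rule applies.
Fontaine and Kowalski are each Justice of the Supreme Court, so the next rule applies.
Among Fontaine and Kowalski, alphabetically by surname: Fontaine before Kowalski.
Order: Leclerc, Chaudhari, Beaumont, Andersen, Fontaine, Kowalski, Lindqvist.

Fontaine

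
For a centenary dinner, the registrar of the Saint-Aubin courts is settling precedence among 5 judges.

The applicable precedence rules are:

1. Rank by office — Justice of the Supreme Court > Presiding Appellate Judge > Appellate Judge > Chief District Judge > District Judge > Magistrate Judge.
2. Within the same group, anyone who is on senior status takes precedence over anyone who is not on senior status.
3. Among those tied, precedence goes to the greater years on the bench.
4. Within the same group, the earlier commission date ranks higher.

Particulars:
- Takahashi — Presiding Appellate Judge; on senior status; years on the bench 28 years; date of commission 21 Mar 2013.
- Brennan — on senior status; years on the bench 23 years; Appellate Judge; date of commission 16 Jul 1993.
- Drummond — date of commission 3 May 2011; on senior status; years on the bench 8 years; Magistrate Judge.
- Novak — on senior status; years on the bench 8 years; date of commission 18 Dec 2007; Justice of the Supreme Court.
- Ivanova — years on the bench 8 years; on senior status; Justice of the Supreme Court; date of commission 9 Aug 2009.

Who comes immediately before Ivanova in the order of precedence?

Novak

By office: Novak and Ivanova (Justice of the Supreme Court); then Takahashi (Presiding Appellate Judge); then Brennan (Appellate Judge); then Drummond (Magistrate Judge).
Novak and Ivanova are each on senior status, so the next rule applies.
Novak and Ivanova both have years on the bench 8 years, so the next rule applies.
Among Novak and Ivanova, by date of commission (earlier first): Novak (18 Dec 2007) before Ivanova (9 Aug 2009).
Order: Novak, Ivanova, Takahashi, Brennan, Drummond.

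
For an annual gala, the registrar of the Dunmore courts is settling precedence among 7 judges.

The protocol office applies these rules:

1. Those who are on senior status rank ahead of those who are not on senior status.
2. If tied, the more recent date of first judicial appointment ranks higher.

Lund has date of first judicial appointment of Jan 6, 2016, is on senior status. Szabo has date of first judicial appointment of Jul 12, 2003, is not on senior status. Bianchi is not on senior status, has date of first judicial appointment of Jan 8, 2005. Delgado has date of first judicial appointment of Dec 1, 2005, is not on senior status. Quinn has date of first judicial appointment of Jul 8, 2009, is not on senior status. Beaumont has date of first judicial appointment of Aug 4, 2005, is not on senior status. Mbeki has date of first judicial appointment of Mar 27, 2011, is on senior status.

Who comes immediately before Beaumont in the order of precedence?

Delgado

By the first rule: Lund and Mbeki (both on senior status); then Quinn, Delgado, Beaumont, Bianchi and Szabo (each not on senior status).
Among Lund and Mbeki, by date of first judicial appointment (later first): Lund (Jan 6, 2016) before Mbeki (Mar 27, 2011).
Among Quinn, Delgado, Beaumont, Bianchi and Szabo, by date of first judicial appointment (later first): Quinn (Jul 8, 2009) before Delgado (Dec 1, 2005) before Beaumont (Aug 4, 2005) before Bianchi (Jan 8, 2005) before Szabo (Jul 12, 2003).
Order: Lund, Mbeki, Quinn, Delgado, Beaumont, Bianchi, Szabo.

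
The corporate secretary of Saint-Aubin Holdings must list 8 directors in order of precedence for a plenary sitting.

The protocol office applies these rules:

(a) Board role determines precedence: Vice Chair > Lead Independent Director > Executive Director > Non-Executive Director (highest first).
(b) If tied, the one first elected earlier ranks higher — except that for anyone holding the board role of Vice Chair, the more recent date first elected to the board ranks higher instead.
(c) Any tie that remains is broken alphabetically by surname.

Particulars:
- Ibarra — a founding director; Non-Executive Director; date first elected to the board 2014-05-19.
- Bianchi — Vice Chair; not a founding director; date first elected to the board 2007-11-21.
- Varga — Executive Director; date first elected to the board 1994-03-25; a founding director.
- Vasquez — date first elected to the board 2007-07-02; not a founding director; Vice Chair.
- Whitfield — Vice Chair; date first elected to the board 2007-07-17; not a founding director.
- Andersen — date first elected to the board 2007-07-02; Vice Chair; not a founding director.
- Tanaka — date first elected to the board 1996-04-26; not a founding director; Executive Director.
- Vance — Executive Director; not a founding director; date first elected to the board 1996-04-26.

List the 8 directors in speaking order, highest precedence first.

Bianchi, Whitfield, Andersen, Vasquez, Varga, Tanaka, Vance, Ibarra

By board role: Bianchi, Whitfield, Andersen and Vasquez (Vice Chair); then Varga, Tanaka and Vance (Executive Director); then Ibarra (Non-Executive Director).
Among Bianchi, Whitfield, Andersen and Vasquez, by date first elected to the board (later first) (reversed rule for this group): Bianchi (2007-11-21) before Whitfield (2007-07-17) before Andersen and Vasquez (2007-07-02).
Among Andersen and Vasquez, alphabetically by surname: Andersen before Vasquez.
Among Varga, Tanaka and Vance, by date first elected to the board (earlier first): Varga (1994-03-25) before Tanaka and Vance (1996-04-26).
Among Tanaka and Vance, alphabetically by surname: Tanaka before Vance.
Full order: Bianchi, Whitfield, Andersen, Vasquez, Varga, Tanaka, Vance, Ibarra.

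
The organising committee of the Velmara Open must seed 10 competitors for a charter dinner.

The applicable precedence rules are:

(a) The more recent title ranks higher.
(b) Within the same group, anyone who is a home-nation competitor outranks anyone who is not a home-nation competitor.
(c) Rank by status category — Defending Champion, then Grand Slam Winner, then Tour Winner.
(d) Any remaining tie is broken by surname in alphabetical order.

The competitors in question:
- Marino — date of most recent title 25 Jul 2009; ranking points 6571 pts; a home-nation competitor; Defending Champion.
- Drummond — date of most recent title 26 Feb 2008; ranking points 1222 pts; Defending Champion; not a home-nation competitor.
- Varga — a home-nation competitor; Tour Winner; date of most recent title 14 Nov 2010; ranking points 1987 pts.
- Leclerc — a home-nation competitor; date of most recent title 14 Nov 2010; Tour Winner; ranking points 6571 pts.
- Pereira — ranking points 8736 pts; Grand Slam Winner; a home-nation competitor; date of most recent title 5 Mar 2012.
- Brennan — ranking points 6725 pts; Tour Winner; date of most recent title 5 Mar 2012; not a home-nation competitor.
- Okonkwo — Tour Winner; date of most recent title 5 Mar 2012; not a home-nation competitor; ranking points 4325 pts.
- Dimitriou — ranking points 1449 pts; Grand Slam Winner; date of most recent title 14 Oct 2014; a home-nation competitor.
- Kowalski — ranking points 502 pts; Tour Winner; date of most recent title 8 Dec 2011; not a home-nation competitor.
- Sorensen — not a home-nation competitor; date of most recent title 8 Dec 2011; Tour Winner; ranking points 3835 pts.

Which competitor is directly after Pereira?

By date of most recent title (later first): Dimitriou (14 Oct 2014); then Pereira, Brennan and Okonkwo (each 5 Mar 2012); then Kowalski and Sorensen (both 8 Dec 2011); then Leclerc and Varga (both 14 Nov 2010); then Marino (25 Jul 2009); then Drummond (26 Feb 2008).
Among Pereira, Brennan and Okonkwo, a home-nation competitor before not a home-nation competitor: Pereira (a home-nation competitor) before Brennan and Okonkwo (not a home-nation competitor).
Brennan and Okonkwo are each Tour Winner, so the next rule applies.
Among Brennan and Okonkwo, alphabetically by surname: Brennan before Okonkwo.
Kowalski and Sorensen are each not a home-nation competitor, so the next rule applies.
Kowalski and Sorensen are each Tour Winner, so the next rule applies.
Among Kowalski and Sorensen, alphabetically by surname: Kowalski before Sorensen.
Leclerc and Varga are each a home-nation competitor, so the next rule applies.
Leclerc and Varga are each Tour Winner, so the next rule applies.
Among Leclerc and Varga, alphabetically by surname: Leclerc before Varga.
Order: Dimitriou, Pereira, Brennan, Okonkwo, Kowalski, Sorensen, Leclerc, Varga, Marino, Drummond.

Brennan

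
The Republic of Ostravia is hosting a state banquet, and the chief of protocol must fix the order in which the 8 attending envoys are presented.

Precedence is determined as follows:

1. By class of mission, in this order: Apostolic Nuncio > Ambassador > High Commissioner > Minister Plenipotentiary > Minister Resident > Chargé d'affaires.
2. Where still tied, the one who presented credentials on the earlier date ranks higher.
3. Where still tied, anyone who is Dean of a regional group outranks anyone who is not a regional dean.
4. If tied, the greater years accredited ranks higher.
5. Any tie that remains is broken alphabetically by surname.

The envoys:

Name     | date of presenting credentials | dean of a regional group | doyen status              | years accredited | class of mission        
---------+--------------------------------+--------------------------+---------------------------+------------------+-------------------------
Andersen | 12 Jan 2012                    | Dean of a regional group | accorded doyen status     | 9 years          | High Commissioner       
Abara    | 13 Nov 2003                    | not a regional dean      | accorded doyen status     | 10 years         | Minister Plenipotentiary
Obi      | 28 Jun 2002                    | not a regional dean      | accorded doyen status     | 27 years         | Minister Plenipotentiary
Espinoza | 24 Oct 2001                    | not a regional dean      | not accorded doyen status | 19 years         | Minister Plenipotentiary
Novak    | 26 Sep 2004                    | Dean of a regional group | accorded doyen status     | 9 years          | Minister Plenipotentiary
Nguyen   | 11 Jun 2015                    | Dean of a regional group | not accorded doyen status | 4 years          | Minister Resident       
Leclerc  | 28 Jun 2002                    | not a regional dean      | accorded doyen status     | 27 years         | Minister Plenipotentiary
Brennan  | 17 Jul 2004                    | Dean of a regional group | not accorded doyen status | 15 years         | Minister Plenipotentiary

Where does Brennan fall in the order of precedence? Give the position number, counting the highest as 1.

6

By class of mission: Andersen (High Commissioner); then Espinoza, Leclerc, Obi, Abara, Brennan and Novak (Minister Plenipotentiary); then Nguyen (Minister Resident).
Among Espinoza, Leclerc, Obi, Abara, Brennan and Novak, by date of presenting credentials (earlier first): Espinoza (24 Oct 2001) before Leclerc and Obi (28 Jun 2002) before Abara (13 Nov 2003) before Brennan (17 Jul 2004) before Novak (26 Sep 2004).
Leclerc and Obi are each not a regional dean, so the next rule applies.
Leclerc and Obi both have years accredited 27 years, so the next rule applies.
Among Leclerc and Obi, alphabetically by surname: Leclerc before Obi.
Order: Andersen, Espinoza, Leclerc, Obi, Abara, Brennan, Novak, Nguyen. So position 6.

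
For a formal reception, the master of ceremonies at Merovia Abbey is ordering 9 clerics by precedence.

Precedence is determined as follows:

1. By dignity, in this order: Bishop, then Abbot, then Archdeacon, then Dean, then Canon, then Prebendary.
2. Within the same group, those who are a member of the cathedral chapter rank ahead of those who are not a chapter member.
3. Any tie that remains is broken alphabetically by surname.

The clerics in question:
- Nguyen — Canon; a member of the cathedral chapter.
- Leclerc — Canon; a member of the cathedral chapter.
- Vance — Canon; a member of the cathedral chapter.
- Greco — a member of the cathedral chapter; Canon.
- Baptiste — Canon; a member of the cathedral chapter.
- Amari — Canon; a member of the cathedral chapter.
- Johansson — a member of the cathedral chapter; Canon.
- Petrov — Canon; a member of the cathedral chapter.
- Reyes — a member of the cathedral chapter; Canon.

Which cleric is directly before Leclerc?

Johansson

By dignity: Amari, Baptiste, Greco, Johansson, Leclerc, Nguyen, Petrov, Reyes and Vance (Canon).
Amari, Baptiste, Greco, Johansson, Leclerc, Nguyen, Petrov, Reyes and Vance are each a member of the cathedral chapter, so the next rule applies.
Among Amari, Baptiste, Greco, Johansson, Leclerc, Nguyen, Petrov, Reyes and Vance, alphabetically by surname: Amari before Baptiste before Greco before Johansson before Leclerc before Nguyen before Petrov before Reyes before Vance.
Order: Amari, Baptiste, Greco, Johansson, Leclerc, Nguyen, Petrov, Reyes, Vance.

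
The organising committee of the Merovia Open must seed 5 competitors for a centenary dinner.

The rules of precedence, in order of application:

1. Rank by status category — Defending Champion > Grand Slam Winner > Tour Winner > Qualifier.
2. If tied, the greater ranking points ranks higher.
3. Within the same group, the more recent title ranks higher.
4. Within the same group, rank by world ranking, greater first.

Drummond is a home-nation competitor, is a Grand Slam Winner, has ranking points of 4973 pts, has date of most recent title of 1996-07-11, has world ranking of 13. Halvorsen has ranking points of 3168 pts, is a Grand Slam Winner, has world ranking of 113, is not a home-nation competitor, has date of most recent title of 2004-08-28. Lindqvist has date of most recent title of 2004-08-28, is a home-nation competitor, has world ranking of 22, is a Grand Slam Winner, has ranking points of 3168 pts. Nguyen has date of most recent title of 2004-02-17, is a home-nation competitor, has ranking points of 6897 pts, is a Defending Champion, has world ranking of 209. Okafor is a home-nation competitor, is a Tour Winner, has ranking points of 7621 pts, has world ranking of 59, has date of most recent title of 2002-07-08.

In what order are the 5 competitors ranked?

Nguyen, Drummond, Halvorsen, Lindqvist, Okafor

By status category: Nguyen (Defending Champion); then Drummond, Halvorsen and Lindqvist (Grand Slam Winner); then Okafor (Tour Winner).
Among Drummond, Halvorsen and Lindqvist, by ranking points (higher first): Drummond (4973 pts) before Halvorsen and Lindqvist (3168 pts).
Halvorsen and Lindqvist both have date of most recent title 2004-08-28, so the next rule applies.
Among Halvorsen and Lindqvist, by world ranking (higher first): Halvorsen (113) before Lindqvist (22).
Full order: Nguyen, Drummond, Halvorsen, Lindqvist, Okafor.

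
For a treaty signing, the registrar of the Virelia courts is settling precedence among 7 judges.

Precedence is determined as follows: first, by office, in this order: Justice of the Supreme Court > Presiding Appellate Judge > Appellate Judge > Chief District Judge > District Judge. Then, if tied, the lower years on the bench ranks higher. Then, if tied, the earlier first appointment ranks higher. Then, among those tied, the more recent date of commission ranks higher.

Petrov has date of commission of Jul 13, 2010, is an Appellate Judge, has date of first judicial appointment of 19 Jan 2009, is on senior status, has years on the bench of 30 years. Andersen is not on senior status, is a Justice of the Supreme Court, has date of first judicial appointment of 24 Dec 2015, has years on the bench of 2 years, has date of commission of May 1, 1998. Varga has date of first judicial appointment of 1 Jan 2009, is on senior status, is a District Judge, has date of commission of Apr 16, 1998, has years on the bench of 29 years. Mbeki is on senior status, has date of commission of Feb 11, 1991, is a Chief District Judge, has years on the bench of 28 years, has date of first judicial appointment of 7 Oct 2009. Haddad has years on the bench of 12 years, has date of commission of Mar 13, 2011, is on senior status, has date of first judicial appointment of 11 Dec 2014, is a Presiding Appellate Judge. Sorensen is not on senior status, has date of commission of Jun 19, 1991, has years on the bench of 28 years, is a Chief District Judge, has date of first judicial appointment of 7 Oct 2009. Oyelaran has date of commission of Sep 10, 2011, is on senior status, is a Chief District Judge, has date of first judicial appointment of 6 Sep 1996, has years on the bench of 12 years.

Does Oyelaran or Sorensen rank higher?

Oyelaran

By office: Andersen (Justice of the Supreme Court); then Haddad (Presiding Appellate Judge); then Petrov (Appellate Judge); then Oyelaran, Sorensen and Mbeki (Chief District Judge); then Varga (District Judge).
Among Oyelaran, Sorensen and Mbeki, by years on the bench (lower first): Oyelaran (12 years) before Sorensen and Mbeki (28 years).
Sorensen and Mbeki both have date of first judicial appointment 7 Oct 2009, so the next rule applies.
Among Sorensen and Mbeki, by date of commission (later first): Sorensen (Jun 19, 1991) before Mbeki (Feb 11, 1991).
So Oyelaran takes precedence.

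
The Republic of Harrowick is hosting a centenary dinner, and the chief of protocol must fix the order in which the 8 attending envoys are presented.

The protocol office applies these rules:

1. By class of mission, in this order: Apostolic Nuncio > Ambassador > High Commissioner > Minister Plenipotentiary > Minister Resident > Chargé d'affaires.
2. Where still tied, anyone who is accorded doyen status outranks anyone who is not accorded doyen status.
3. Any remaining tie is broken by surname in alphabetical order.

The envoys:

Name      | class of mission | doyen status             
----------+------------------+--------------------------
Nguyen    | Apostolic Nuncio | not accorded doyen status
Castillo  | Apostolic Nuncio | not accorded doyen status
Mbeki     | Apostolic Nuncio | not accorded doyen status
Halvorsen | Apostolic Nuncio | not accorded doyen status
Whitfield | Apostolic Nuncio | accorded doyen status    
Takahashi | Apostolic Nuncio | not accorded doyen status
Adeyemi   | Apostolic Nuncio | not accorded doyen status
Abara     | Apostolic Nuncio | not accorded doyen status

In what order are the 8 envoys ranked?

Whitfield, Abara, Adeyemi, Castillo, Halvorsen, Mbeki, Nguyen, Takahashi

By class of mission: Whitfield, Abara, Adeyemi, Castillo, Halvorsen, Mbeki, Nguyen and Takahashi (Apostolic Nuncio).
Among Whitfield, Abara, Adeyemi, Castillo, Halvorsen, Mbeki, Nguyen and Takahashi, accorded doyen status before not accorded doyen status: Whitfield (accorded doyen status) before Abara, Adeyemi, Castillo, Halvorsen, Mbeki, Nguyen and Takahashi (not accorded doyen status).
Among Abara, Adeyemi, Castillo, Halvorsen, Mbeki, Nguyen and Takahashi, alphabetically by surname: Abara before Adeyemi before Castillo before Halvorsen before Mbeki before Nguyen before Takahashi.
Full order: Whitfield, Abara, Adeyemi, Castillo, Halvorsen, Mbeki, Nguyen, Takahashi.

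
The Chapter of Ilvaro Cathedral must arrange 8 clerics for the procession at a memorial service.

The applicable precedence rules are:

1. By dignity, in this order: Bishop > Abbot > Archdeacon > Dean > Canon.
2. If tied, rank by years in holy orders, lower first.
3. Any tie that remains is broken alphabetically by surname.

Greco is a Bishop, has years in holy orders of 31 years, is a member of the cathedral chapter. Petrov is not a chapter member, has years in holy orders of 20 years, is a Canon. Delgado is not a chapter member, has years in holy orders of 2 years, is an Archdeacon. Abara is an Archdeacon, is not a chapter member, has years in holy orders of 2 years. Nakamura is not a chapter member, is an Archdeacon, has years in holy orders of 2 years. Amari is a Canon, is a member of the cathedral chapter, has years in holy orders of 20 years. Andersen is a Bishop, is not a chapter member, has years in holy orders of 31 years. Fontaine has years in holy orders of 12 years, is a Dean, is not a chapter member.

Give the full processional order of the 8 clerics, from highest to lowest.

By dignity: Andersen and Greco (Bishop); then Abara, Delgado and Nakamura (Archdeacon); then Fontaine (Dean); then Amari and Petrov (Canon).
Andersen and Greco both have years in holy orders 31 years, so the next rule applies.
Among Andersen and Greco, alphabetically by surname: Andersen before Greco.
Abara, Delgado and Nakamura all have years in holy orders 2 years, so the next rule applies.
Among Abara, Delgado and Nakamura, alphabetically by surname: Abara before Delgado before Nakamura.
Amari and Petrov both have years in holy orders 20 years, so the next rule applies.
Among Amari and Petrov, alphabetically by surname: Amari before Petrov.
Full order: Andersen, Greco, Abara, Delgado, Nakamura, Fontaine, Amari, Petrov.

Andersen, Greco, Abara, Delgado, Nakamura, Fontaine, Amari, Petrov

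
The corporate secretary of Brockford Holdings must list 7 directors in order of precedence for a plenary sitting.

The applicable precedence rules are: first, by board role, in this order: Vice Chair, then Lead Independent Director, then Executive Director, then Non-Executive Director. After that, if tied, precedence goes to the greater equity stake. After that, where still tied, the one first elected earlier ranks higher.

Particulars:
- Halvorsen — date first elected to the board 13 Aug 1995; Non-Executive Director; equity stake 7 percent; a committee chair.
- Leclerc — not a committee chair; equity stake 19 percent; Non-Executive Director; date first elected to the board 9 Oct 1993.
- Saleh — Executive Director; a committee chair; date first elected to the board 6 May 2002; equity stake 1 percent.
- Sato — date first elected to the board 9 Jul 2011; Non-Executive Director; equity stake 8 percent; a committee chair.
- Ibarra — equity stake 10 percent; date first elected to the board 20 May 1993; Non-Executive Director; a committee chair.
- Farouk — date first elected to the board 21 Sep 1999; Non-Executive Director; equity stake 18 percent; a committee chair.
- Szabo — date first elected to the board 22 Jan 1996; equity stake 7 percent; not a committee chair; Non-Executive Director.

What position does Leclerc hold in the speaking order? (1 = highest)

2

By board role: Saleh (Executive Director); then Leclerc, Farouk, Ibarra, Sato, Halvorsen and Szabo (Non-Executive Director).
Among Leclerc, Farouk, Ibarra, Sato, Halvorsen and Szabo, by equity stake (higher first): Leclerc (19 percent) before Farouk (18 percent) before Ibarra (10 percent) before Sato (8 percent) before Halvorsen and Szabo (7 percent).
Among Halvorsen and Szabo, by date first elected to the board (earlier first): Halvorsen (13 Aug 1995) before Szabo (22 Jan 1996).
Order: Saleh, Leclerc, Farouk, Ibarra, Sato, Halvorsen, Szabo. So position 2.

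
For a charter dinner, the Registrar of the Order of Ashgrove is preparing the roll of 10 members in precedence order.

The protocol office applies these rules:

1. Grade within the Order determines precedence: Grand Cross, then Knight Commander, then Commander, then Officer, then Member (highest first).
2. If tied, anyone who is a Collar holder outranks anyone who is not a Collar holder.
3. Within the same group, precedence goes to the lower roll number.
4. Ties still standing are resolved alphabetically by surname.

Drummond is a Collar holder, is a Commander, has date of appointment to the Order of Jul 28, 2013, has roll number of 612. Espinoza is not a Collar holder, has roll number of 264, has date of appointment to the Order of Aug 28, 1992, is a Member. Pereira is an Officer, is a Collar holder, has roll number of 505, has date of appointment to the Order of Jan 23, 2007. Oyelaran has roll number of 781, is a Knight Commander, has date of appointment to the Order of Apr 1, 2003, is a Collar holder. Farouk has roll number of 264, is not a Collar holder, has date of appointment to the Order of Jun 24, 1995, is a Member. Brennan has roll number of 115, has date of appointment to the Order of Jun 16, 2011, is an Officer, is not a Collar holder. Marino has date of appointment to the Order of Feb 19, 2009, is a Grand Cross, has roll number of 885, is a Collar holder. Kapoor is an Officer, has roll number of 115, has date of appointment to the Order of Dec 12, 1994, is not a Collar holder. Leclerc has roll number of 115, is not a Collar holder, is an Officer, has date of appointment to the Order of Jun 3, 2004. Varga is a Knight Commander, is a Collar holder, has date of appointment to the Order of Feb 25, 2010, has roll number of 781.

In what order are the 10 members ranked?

By grade within the Order: Marino (Grand Cross); then Oyelaran and Varga (Knight Commander); then Drummond (Commander); then Pereira, Brennan, Kapoor and Leclerc (Officer); then Espinoza and Farouk (Member).
Oyelaran and Varga are each a Collar holder, so the next rule applies.
Oyelaran and Varga both have roll number 781, so the next rule applies.
Among Oyelaran and Varga, alphabetically by surname: Oyelaran before Varga.
Among Pereira, Brennan, Kapoor and Leclerc, a Collar holder before not a Collar holder: Pereira (a Collar holder) before Brennan, Kapoor and Leclerc (not a Collar holder).
Brennan, Kapoor and Leclerc all have roll number 115, so the next rule applies.
Among Brennan, Kapoor and Leclerc, alphabetically by surname: Brennan before Kapoor before Leclerc.
Espinoza and Farouk are each not a Collar holder, so the next rule applies.
Espinoza and Farouk both have roll number 264, so the next rule applies.
Among Espinoza and Farouk, alphabetically by surname: Espinoza before Farouk.
Full order: Marino, Oyelaran, Varga, Drummond, Pereira, Brennan, Kapoor, Leclerc, Espinoza, Farouk.

Marino, Oyelaran, Varga, Drummond, Pereira, Brennan, Kapoor, Leclerc, Espinoza, Farouk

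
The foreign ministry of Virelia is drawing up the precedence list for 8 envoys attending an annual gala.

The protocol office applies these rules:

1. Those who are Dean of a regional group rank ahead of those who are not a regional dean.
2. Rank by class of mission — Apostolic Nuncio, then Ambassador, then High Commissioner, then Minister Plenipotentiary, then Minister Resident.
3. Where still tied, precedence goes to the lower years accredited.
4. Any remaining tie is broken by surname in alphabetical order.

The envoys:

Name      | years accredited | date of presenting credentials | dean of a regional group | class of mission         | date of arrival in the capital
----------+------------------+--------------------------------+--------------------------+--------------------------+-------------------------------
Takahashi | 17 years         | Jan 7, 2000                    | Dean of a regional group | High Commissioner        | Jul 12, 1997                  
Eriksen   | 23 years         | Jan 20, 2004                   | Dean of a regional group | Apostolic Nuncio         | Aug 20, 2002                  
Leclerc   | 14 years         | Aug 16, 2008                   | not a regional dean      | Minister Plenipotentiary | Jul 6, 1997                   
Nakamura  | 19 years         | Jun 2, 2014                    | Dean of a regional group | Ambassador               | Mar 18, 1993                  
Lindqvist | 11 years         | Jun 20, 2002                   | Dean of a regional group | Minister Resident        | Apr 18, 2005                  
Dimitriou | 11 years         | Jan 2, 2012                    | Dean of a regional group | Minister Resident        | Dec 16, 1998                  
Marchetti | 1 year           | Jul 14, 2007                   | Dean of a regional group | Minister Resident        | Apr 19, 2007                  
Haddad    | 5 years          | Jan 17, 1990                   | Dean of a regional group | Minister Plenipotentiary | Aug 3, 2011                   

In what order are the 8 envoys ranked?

Eriksen, Nakamura, Takahashi, Haddad, Marchetti, Dimitriou, Lindqvist, Leclerc

By the first rule: Eriksen, Nakamura, Takahashi, Haddad, Marchetti, Dimitriou and Lindqvist (each Dean of a regional group); then Leclerc (not a regional dean).
Among Eriksen, Nakamura, Takahashi, Haddad, Marchetti, Dimitriou and Lindqvist, by class of mission: Eriksen (Apostolic Nuncio) before Nakamura (Ambassador) before Takahashi (High Commissioner) before Haddad (Minister Plenipotentiary) before Marchetti, Dimitriou and Lindqvist (Minister Resident).
Among Marchetti, Dimitriou and Lindqvist, by years accredited (lower first): Marchetti (1 year) before Dimitriou and Lindqvist (11 years).
Among Dimitriou and Lindqvist, alphabetically by surname: Dimitriou before Lindqvist.
Full order: Eriksen, Nakamura, Takahashi, Haddad, Marchetti, Dimitriou, Lindqvist, Leclerc.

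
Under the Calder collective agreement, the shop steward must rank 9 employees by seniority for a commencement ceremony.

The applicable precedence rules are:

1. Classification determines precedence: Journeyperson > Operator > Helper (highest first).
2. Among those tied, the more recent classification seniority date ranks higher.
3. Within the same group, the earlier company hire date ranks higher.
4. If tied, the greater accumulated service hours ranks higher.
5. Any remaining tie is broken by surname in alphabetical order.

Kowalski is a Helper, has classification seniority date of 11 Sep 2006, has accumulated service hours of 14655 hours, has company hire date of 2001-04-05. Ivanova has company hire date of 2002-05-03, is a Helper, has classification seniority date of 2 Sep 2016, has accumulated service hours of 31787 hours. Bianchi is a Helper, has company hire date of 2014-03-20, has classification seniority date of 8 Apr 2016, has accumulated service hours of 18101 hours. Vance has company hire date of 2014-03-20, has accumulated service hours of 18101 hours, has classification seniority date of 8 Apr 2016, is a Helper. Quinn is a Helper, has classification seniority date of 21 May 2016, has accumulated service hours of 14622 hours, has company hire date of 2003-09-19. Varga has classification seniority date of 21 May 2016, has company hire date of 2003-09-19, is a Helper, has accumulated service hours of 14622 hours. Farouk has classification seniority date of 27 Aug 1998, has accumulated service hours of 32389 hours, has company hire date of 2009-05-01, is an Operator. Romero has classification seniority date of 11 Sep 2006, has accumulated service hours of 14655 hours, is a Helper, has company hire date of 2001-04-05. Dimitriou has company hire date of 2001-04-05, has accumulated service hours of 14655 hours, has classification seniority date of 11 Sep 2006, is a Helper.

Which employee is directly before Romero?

Kowalski

By classification: Farouk (Operator); then Ivanova, Quinn, Varga, Bianchi, Vance, Dimitriou, Kowalski and Romero (Helper).
Among Ivanova, Quinn, Varga, Bianchi, Vance, Dimitriou, Kowalski and Romero, by classification seniority date (later first): Ivanova (2 Sep 2016) before Quinn and Varga (21 May 2016) before Bianchi and Vance (8 Apr 2016) before Dimitriou, Kowalski and Romero (11 Sep 2006).
Quinn and Varga both have company hire date 2003-09-19, so the next rule applies.
Quinn and Varga both have accumulated service hours 14622 hours, so the next rule applies.
Among Quinn and Varga, alphabetically by surname: Quinn before Varga.
Bianchi and Vance both have company hire date 2014-03-20, so the next rule applies.
Bianchi and Vance both have accumulated service hours 18101 hours, so the next rule applies.
Among Bianchi and Vance, alphabetically by surname: Bianchi before Vance.
Dimitriou, Kowalski and Romero all have company hire date 2001-04-05, so the next rule applies.
Dimitriou, Kowalski and Romero all have accumulated service hours 14655 hours, so the next rule applies.
Among Dimitriou, Kowalski and Romero, alphabetically by surname: Dimitriou before Kowalski before Romero.
Order: Farouk, Ivanova, Quinn, Varga, Bianchi, Vance, Dimitriou, Kowalski, Romero.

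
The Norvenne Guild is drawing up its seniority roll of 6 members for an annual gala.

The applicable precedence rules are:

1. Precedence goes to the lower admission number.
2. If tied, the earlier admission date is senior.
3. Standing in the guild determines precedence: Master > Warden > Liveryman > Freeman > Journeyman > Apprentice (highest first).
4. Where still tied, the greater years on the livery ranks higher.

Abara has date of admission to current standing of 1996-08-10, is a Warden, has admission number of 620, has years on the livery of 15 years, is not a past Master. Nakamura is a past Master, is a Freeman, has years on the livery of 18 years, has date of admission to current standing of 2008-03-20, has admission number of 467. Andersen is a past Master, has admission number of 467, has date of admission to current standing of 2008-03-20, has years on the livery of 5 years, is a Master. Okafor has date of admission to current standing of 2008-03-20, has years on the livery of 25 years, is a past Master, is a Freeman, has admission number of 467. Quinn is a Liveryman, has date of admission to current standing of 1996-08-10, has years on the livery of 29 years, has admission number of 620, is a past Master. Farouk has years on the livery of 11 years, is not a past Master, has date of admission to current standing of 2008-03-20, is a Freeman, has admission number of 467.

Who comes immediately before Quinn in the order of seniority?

Abara

By admission number (lower first): Andersen, Okafor, Nakamura and Farouk (each 467); then Abara and Quinn (both 620).
Andersen, Okafor, Nakamura and Farouk all have date of admission to current standing 2008-03-20, so the next rule applies.
Among Andersen, Okafor, Nakamura and Farouk, by standing in the guild: Andersen (Master) before Okafor, Nakamura and Farouk (Freeman).
Among Okafor, Nakamura and Farouk, by years on the livery (higher first): Okafor (25 years) before Nakamura (18 years) before Farouk (11 years).
Abara and Quinn both have date of admission to current standing 1996-08-10, so the next rule applies.
Among Abara and Quinn, by standing in the guild: Abara (Warden) before Quinn (Liveryman).
Order: Andersen, Okafor, Nakamura, Farouk, Abara, Quinn.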